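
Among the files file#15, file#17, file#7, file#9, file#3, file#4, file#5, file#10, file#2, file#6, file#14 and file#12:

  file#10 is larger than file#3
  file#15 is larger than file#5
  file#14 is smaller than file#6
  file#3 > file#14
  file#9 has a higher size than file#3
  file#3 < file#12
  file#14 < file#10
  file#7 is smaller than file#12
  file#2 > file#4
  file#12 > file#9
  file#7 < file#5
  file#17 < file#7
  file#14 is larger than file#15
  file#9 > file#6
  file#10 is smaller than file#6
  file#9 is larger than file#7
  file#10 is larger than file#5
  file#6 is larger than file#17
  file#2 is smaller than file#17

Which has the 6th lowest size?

file#15

Chaining the given pairs: file#4 < file#2 < file#17 < file#7 < file#5 < file#15 < file#14 < file#3 < file#10 < file#6 < file#9 < file#12.
The 6th smallest is file#15.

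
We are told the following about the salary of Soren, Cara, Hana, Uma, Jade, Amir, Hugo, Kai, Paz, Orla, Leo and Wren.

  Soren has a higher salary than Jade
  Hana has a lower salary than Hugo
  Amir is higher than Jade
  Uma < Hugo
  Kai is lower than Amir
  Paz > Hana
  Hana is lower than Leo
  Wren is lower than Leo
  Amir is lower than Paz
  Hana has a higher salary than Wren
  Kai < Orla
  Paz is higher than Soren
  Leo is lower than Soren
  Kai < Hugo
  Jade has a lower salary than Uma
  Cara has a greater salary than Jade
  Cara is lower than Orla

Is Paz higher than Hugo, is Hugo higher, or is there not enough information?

Following every chain through Paz: below Paz we get Wren, Hana, Jade, Kai, Leo, Amir, Soren.
Hugo is not reached, and no chain runs the other way from Hugo to Paz.
So the given relations leave the order of Paz and Hugo undetermined.

undetermined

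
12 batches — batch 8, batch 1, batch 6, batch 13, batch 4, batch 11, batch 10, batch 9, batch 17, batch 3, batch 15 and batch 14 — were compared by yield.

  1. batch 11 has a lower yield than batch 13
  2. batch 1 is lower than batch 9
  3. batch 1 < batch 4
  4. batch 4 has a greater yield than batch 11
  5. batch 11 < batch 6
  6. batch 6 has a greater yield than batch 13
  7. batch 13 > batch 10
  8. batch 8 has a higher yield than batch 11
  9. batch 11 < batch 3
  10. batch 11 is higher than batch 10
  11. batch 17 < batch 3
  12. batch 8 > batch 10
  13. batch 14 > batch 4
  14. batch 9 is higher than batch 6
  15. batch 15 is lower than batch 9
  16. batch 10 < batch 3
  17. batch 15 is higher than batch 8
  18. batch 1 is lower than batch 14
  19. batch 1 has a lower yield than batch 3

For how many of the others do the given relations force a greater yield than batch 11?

8

Directly above batch 11: batch 8, batch 4, batch 13, batch 3, batch 6.
One step further: batch 14, batch 15, batch 9 (8 so far).
Nothing else is reachable above batch 11; 8 in all.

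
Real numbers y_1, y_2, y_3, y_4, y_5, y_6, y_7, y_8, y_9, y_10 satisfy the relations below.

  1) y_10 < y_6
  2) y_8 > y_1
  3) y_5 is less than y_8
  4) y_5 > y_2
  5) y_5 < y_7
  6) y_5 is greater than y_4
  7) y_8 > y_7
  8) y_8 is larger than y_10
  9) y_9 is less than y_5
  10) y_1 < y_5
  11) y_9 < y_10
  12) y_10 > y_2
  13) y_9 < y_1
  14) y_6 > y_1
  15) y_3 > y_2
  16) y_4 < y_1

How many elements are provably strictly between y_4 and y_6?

The relations place y_4 below y_6. An element lies strictly between them when it is forced above y_4 and also forced below y_6.
Above y_4: {y_1, y_5, y_7, y_8}. Below y_6: {y_9, y_2, y_1, y_10}.
Intersection: {y_1} — 1.

1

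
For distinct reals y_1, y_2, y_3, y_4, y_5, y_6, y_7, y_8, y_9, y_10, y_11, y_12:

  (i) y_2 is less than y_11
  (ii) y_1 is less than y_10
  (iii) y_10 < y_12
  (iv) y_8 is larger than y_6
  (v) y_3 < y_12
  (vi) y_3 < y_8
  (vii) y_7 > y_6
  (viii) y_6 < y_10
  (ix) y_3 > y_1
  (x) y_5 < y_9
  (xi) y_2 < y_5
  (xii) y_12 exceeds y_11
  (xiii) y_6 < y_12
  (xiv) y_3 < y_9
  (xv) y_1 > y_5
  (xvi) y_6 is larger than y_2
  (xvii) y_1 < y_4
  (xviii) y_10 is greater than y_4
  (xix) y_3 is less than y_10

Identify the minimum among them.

Chaining upward from y_2: directly above it, y_6, y_5, y_11; then y_1, y_7, y_8, y_9, y_10, y_12; then y_3, y_4.
That covers every other element, and nothing is given below y_2, so y_2 is the minimum.

y_2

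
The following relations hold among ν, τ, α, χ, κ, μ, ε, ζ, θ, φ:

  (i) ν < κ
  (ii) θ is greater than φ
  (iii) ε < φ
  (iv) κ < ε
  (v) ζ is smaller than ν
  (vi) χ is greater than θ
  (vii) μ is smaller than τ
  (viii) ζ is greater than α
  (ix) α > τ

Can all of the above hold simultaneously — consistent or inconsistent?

consistent

Every relation is compatible with μ < τ < α < ζ < ν < κ < ε < φ < θ < χ; the set is consistent.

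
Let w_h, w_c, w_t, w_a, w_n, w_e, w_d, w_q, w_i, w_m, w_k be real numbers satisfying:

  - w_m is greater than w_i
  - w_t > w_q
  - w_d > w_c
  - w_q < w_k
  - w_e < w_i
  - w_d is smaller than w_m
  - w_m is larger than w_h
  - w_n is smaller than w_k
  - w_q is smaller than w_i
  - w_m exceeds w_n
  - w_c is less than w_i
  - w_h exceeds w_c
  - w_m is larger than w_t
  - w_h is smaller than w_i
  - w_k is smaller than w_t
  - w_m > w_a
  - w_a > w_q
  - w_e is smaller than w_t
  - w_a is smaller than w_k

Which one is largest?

Chaining downward from w_m: directly below it, w_a, w_d, w_n, w_h, w_t, w_i; then w_c, w_q, w_k, w_e.
That covers every other element, and nothing is given above w_m, so w_m is the largest.

w_m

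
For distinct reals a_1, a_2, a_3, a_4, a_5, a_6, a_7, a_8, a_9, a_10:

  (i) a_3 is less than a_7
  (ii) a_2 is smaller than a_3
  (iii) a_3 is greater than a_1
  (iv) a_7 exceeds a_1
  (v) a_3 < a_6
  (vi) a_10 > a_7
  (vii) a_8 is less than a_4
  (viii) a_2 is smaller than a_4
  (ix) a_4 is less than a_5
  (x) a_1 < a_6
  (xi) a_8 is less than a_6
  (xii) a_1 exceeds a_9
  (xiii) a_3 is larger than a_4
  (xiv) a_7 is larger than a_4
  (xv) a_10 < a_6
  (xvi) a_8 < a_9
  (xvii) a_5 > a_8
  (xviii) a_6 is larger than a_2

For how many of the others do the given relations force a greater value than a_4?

5

From a_4 the given relations immediately reach a_5, a_3, a_7.
From those, a_10, a_6 — 5 in total.
No other element is forced above a_4 by the given relations, so the count is 5.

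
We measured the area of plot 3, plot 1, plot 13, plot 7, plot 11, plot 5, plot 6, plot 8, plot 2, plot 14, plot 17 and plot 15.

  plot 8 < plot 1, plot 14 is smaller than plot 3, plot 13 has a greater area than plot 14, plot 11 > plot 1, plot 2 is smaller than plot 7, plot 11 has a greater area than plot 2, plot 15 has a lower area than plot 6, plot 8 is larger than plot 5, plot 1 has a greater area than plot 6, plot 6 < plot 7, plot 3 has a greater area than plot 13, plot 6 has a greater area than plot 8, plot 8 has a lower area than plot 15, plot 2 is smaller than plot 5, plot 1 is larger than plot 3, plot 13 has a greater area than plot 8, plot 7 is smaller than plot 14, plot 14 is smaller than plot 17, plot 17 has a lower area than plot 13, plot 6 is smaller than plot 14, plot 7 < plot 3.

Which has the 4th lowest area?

plot 15

Piecing the relations together gives one ordering: plot 2 < plot 5 < plot 8 < plot 15 < plot 6 < plot 7 < plot 14 < plot 17 < plot 13 < plot 3 < plot 1 < plot 11.
The 4th smallest is plot 15.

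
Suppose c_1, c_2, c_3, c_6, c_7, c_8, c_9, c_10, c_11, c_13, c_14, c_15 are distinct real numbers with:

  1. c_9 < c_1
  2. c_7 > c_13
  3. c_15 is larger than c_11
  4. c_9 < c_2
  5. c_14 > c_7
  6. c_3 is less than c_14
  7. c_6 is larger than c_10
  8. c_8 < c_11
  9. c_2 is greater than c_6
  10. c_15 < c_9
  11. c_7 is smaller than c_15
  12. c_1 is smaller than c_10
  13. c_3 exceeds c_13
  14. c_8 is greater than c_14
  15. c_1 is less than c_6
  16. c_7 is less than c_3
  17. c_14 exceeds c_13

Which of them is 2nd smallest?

Piecing the relations together gives one ordering: c_13 < c_7 < c_3 < c_14 < c_8 < c_11 < c_15 < c_9 < c_1 < c_10 < c_6 < c_2.
Counting 2 from the smallest end gives c_7.

c_7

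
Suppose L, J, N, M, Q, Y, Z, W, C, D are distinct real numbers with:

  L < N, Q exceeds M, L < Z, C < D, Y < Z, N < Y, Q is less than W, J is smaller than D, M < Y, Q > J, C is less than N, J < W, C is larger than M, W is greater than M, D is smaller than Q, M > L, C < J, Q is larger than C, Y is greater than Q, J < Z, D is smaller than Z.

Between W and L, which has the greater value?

W

Following the relations from L: L < M < C < J < D < Q < W.
So L < W; W is the larger of the two.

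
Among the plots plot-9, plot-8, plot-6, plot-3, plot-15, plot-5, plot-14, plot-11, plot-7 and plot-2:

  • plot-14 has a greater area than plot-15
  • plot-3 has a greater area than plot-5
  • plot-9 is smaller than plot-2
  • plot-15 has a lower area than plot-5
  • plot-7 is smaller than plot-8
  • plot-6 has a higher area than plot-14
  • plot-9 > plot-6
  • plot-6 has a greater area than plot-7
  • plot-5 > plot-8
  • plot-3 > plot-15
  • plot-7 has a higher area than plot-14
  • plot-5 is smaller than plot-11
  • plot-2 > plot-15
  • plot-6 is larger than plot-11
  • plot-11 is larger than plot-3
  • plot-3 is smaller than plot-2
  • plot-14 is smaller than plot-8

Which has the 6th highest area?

plot-5

Piecing the relations together gives one ordering: plot-15 < plot-14 < plot-7 < plot-8 < plot-5 < plot-3 < plot-11 < plot-6 < plot-9 < plot-2.
Counting 6 from the largest end gives plot-5.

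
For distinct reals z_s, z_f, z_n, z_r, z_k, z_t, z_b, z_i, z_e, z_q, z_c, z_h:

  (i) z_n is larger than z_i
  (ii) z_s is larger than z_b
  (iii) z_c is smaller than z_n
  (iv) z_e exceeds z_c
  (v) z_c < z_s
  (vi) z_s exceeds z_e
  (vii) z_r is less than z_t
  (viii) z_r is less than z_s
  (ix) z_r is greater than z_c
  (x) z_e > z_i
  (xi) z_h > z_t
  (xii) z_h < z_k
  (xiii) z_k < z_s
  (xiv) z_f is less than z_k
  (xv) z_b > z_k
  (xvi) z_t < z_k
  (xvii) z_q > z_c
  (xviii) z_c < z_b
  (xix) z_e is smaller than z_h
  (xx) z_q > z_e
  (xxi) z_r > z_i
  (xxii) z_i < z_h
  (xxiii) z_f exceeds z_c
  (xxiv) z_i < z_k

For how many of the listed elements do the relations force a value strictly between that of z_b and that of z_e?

2

Chaining upward from z_e reaches: z_h, z_k, z_q, z_s.
Chaining downward from z_b reaches: z_i, z_c, z_r, z_f, z_t, z_h, z_k.
Strictly between z_e and z_b are those in both lists: z_h, z_k — 2 elements.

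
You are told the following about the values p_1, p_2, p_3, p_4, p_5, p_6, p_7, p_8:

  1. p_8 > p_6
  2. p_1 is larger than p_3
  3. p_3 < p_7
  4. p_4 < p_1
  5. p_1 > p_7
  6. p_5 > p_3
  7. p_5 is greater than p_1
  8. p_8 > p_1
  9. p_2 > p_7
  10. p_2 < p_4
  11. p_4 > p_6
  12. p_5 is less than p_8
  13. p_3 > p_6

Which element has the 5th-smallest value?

p_4

Piecing the relations together gives one ordering: p_6 < p_3 < p_7 < p_2 < p_4 < p_1 < p_5 < p_8.
The 5th smallest is p_4.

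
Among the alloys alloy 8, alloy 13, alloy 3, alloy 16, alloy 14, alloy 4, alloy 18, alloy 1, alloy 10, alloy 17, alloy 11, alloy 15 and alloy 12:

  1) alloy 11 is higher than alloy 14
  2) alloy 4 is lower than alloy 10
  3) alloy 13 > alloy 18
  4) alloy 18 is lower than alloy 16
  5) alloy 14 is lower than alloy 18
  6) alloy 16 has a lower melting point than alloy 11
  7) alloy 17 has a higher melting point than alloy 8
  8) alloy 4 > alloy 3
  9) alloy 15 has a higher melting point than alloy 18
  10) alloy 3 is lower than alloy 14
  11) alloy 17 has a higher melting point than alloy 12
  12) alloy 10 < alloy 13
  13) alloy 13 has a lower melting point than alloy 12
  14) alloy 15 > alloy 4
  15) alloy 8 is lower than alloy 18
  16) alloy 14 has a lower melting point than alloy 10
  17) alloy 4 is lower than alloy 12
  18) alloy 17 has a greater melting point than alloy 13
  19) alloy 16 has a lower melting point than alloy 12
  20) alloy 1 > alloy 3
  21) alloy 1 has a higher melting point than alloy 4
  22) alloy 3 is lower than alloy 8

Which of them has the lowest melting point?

alloy 4 is not least since alloy 3 < alloy 4; alloy 14 is not least since alloy 3 < alloy 14; alloy 10 is not least since alloy 4 < alloy 10; alloy 8 is not least since alloy 3 < alloy 8; alloy 18 is not least since alloy 14 < alloy 18; alloy 15 is not least since alloy 4 < alloy 15; alloy 16 is not least since alloy 18 < alloy 16; alloy 1 is not least since alloy 3 < alloy 1; alloy 13 is not least since alloy 10 < alloy 13; alloy 11 is not least since alloy 16 < alloy 11; alloy 12 is not least since alloy 13 < alloy 12; alloy 17 is not least since alloy 8 < alloy 17.
Only alloy 3 has nothing below it, so alloy 3 is the lowest melting point.

alloy 3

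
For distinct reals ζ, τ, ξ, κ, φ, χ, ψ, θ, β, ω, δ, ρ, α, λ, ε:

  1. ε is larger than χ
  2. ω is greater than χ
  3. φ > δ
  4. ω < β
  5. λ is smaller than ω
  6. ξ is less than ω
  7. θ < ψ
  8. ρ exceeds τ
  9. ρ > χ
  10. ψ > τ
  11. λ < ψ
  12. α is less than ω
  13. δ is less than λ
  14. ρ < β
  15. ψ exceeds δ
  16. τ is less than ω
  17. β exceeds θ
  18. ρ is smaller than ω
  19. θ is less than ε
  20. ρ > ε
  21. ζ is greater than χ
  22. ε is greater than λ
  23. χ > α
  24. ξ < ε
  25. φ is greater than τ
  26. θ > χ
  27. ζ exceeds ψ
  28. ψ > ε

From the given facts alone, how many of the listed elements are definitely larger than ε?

5

The elements the relations force above ε are ρ, ψ, ω, ζ, β — no chain reaches any other.
That is 5.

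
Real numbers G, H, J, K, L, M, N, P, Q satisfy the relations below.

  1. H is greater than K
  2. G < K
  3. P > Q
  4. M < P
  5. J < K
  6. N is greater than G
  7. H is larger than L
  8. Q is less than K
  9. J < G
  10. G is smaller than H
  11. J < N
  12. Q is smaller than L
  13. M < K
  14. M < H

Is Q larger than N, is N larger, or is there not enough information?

Following every chain through Q: above Q we get L, P, K, H.
N is not reached, and no chain runs the other way from N to Q.
So the given relations leave the order of Q and N undetermined.

undetermined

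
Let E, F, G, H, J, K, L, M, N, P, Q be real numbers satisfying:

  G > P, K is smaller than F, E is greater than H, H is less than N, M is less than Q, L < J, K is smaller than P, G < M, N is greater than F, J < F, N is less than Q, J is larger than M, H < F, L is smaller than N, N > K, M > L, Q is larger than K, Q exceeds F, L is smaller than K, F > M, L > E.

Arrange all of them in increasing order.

Each adjacent pair is fixed by a given relation: H < E; E < L; L < K; K < P; P < G; G < M; M < J; J < F; F < N; N < Q. Chaining them end to end gives the full order.

H < E < L < K < P < G < M < J < F < N < Q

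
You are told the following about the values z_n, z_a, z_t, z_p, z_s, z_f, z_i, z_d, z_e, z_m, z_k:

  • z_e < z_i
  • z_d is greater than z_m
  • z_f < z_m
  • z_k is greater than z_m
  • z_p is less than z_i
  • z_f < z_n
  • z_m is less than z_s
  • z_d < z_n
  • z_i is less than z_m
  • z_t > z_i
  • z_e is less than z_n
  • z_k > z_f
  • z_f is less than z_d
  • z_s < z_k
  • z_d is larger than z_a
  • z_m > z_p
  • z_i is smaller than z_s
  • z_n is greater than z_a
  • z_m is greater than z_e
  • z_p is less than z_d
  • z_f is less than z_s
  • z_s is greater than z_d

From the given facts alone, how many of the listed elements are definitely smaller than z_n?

7

From z_n the given relations immediately reach z_e, z_a, z_f, z_d.
From those, z_p, z_m — 6 in total.
From those, z_i — 7 in total.
Nothing else is reachable below z_n; 7 in all.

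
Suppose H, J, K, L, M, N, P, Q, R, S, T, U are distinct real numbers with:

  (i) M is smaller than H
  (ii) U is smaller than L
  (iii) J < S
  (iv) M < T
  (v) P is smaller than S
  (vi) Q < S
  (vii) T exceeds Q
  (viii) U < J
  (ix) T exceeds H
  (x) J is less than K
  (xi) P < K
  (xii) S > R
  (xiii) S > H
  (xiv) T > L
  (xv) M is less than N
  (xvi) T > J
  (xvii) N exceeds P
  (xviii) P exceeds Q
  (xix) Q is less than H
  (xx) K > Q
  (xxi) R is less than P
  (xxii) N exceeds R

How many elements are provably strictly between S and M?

The relations place M below S. An element lies strictly between them when it is forced above M and also forced below S.
Above M: {H, N, T}. Below S: {Q, R, H, U, J, P}.
Intersection: {H} — 1.

1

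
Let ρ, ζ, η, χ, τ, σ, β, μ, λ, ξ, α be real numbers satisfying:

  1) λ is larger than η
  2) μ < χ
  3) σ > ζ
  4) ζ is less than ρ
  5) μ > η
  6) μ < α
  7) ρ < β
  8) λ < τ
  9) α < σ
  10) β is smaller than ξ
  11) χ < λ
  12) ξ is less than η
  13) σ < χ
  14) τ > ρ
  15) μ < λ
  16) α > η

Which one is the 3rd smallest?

Piecing the relations together gives one ordering: ζ < ρ < β < ξ < η < μ < α < σ < χ < λ < τ.
The 3rd smallest is β.

β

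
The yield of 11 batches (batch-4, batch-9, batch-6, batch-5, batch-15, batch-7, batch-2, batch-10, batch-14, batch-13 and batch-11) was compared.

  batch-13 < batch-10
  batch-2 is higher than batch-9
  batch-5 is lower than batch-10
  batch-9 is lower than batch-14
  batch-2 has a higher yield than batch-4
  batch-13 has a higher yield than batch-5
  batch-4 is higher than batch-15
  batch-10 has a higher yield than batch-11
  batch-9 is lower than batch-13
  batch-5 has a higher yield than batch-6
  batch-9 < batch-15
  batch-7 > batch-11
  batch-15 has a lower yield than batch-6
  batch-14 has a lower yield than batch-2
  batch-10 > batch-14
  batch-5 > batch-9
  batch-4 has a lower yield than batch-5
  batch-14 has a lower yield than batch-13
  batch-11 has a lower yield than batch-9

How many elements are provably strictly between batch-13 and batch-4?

1

Chaining upward from batch-4 reaches: batch-5, batch-2, batch-10.
Chaining downward from batch-13 reaches: batch-11, batch-9, batch-14, batch-15, batch-6, batch-5.
Strictly between batch-4 and batch-13 are those in both lists: batch-5 — 1 element.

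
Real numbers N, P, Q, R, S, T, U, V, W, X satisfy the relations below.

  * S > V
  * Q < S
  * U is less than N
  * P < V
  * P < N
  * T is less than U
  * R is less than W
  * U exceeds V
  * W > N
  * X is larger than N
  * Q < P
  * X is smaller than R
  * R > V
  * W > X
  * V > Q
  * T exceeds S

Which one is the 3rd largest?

Piecing the relations together gives one ordering: Q < P < V < S < T < U < N < X < R < W.
The 3rd largest is X.

X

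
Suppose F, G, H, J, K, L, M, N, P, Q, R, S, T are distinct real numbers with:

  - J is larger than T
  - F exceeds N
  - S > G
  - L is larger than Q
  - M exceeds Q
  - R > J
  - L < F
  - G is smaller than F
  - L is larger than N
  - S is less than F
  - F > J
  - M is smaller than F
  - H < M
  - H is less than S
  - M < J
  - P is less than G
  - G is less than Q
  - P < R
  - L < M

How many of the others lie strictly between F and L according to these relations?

2

Chaining upward from L reaches: M, J, R.
Chaining downward from F reaches: P, N, H, G, Q, T, M, S, J.
Strictly between L and F are those in both lists: M, J — 2 elements.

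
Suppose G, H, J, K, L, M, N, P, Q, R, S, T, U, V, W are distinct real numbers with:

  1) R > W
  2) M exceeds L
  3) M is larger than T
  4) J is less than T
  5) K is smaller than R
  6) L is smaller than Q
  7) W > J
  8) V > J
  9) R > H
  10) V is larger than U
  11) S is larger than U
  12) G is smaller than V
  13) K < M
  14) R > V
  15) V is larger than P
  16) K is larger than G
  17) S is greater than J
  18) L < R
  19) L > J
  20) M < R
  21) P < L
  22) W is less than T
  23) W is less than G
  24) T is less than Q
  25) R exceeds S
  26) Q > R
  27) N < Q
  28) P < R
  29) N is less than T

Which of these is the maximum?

U is not greatest since U < S; J is not greatest since J < V; P is not greatest since P < L; N is not greatest since N < T; W is not greatest since W < G; L is not greatest since L < R; H is not greatest since H < R; S is not greatest since S < R; G is not greatest since G < V; V is not greatest since V < R; K is not greatest since K < M; T is not greatest since T < Q; M is not greatest since M < R; R is not greatest since R < Q.
Only Q has nothing above it, so Q is the maximum.

Q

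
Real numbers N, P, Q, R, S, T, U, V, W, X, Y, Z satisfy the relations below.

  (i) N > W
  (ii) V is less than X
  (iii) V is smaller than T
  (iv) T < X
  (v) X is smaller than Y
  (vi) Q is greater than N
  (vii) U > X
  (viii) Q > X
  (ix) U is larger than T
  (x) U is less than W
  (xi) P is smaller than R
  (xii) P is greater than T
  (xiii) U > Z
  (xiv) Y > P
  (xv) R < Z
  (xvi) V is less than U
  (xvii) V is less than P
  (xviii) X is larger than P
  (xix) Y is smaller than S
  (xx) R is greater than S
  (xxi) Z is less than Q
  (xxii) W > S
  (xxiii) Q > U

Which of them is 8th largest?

Y

Piecing the relations together gives one ordering: V < T < P < X < Y < S < R < Z < U < W < N < Q.
Counting 8 from the largest end gives Y.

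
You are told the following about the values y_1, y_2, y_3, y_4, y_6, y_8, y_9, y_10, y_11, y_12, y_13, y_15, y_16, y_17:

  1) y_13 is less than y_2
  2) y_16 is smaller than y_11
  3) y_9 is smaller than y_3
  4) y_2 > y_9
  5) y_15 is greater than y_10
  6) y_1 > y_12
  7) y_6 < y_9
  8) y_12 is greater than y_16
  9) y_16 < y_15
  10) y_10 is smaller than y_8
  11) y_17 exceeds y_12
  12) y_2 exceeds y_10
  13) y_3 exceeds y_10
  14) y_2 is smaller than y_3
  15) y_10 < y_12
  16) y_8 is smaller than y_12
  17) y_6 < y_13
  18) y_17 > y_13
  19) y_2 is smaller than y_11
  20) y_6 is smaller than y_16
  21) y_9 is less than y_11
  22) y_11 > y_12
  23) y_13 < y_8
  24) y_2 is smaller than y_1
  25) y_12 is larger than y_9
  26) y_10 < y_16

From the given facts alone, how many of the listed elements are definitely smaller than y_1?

8

From y_1 the given relations immediately reach y_12, y_2.
From those, y_10, y_13, y_9, y_8, y_16 — 7 in total.
From those, y_6 — 8 in total.
No other element is forced below y_1 by the given relations, so the count is 8.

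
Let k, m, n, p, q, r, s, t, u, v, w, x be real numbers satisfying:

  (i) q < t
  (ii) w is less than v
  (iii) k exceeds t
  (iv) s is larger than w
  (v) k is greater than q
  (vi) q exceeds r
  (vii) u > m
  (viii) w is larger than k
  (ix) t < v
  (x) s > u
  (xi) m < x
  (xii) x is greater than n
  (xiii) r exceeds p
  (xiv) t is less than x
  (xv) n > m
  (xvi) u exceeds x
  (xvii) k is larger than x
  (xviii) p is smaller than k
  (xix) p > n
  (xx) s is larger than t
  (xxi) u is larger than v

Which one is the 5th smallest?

Piecing the relations together gives one ordering: m < n < p < r < q < t < x < k < w < v < u < s.
The 5th smallest is q.

q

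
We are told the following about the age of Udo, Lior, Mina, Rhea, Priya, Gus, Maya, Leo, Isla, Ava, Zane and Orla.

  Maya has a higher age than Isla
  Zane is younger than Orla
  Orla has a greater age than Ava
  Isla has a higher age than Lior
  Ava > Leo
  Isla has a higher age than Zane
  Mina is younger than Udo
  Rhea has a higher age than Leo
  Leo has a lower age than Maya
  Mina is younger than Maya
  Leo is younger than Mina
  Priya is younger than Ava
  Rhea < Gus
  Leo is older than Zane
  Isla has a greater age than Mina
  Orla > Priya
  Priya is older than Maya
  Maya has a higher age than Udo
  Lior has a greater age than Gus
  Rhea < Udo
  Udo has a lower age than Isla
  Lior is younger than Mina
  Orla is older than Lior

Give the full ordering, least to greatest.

Nothing is placed below Zane, so it is least; from there Zane < Leo; Leo < Rhea; Rhea < Gus; Gus < Lior; Lior < Mina; Mina < Udo; Udo < Isla; Isla < Maya; Maya < Priya; Priya < Ava; Ava < Orla, each given directly.

Zane < Leo < Rhea < Gus < Lior < Mina < Udo < Isla < Maya < Priya < Ava < Orla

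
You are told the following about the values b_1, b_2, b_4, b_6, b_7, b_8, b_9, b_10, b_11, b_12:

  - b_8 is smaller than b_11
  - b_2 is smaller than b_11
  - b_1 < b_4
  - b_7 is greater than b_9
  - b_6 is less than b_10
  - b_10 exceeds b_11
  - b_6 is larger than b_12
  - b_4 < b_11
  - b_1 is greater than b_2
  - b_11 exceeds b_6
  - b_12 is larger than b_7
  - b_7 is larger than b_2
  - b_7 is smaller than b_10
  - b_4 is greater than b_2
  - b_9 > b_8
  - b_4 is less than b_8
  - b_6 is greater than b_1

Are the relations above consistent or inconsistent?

Every relation is compatible with b_2 < b_1 < b_4 < b_8 < b_9 < b_7 < b_12 < b_6 < b_11 < b_10; the set is consistent.

consistent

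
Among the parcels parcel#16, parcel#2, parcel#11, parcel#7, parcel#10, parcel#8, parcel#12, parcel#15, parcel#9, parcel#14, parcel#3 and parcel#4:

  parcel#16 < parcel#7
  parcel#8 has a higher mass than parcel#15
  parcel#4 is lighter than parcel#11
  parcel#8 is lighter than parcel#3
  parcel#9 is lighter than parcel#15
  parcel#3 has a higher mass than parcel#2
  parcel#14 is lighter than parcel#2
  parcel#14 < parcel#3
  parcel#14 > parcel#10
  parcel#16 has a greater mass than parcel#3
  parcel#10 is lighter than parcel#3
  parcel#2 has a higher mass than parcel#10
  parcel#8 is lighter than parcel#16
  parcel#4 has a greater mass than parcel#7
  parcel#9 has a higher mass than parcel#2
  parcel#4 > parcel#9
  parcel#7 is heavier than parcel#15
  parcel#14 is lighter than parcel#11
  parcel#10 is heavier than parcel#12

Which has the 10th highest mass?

The consecutive relations fix a unique order: parcel#12 < parcel#10 < parcel#14 < parcel#2 < parcel#9 < parcel#15 < parcel#8 < parcel#3 < parcel#16 < parcel#7 < parcel#4 < parcel#11.
Counting 10 from the largest end gives parcel#14.

parcel#14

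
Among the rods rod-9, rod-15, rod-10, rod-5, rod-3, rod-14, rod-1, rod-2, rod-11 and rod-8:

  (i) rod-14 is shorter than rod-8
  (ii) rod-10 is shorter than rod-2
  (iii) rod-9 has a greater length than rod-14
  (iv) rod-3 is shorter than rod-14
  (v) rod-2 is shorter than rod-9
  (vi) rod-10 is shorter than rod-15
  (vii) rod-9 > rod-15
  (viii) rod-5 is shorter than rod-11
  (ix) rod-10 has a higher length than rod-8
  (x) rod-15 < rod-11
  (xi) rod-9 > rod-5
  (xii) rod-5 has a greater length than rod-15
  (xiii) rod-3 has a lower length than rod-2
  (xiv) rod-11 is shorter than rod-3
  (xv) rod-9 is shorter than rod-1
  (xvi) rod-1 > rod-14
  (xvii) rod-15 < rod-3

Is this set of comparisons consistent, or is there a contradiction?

inconsistent

We have rod-10 < rod-15 stated directly, yet also rod-15 < rod-5 < rod-11 < rod-3 < rod-14 < rod-8 < rod-10 by chaining the others — so rod-15 < rod-10. Contradiction.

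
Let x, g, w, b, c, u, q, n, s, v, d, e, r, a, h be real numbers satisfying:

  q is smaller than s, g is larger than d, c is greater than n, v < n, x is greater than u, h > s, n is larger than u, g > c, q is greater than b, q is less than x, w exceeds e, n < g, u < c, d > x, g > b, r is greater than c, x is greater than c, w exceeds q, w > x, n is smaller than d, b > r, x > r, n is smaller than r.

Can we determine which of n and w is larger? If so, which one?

n < c < r < b < q < w, by transitivity through c, r, b, q.
So w is larger.

w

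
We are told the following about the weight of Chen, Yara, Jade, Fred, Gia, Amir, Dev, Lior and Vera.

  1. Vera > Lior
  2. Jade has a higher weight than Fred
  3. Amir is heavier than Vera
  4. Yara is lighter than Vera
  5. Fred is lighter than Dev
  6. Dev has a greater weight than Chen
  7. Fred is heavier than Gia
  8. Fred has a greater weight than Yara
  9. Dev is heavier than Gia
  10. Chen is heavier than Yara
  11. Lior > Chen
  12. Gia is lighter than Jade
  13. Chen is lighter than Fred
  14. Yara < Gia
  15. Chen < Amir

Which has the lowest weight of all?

Yara

Chaining upward from Yara: directly above it, Gia, Chen, Fred, Vera; then Lior, Jade, Dev, Amir.
That covers every other element, and nothing is given below Yara, so Yara is the lowest weight.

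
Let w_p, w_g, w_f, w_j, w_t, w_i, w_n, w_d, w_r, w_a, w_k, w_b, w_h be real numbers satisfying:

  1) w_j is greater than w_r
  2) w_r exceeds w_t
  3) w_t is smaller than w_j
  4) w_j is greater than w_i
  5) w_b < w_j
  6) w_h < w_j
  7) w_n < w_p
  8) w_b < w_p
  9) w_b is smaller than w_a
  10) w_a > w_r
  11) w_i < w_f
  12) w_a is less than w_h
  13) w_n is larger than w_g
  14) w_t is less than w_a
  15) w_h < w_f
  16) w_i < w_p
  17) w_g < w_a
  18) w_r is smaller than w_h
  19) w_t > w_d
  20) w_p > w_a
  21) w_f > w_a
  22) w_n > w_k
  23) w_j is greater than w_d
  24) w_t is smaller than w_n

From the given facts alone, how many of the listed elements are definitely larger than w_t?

From w_t the given relations immediately reach w_r, w_a, w_n, w_j.
From those, w_h, w_p, w_f — 7 in total.
No other element is forced above w_t by the given relations, so the count is 7.

7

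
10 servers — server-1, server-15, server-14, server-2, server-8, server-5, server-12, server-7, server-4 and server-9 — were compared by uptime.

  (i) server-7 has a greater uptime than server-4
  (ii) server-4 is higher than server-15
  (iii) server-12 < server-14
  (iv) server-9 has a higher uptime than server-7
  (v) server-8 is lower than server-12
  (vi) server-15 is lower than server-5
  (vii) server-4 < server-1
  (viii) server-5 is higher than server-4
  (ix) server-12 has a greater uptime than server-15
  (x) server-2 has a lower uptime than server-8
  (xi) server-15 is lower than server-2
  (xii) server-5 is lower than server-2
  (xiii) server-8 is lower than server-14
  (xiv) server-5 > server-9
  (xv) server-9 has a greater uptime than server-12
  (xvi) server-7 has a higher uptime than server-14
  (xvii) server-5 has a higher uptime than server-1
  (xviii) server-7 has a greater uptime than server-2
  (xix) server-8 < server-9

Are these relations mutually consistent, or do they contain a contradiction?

We have server-9 < server-5 stated directly, yet also server-5 < server-2 < server-8 < server-12 < server-14 < server-7 < server-9 by chaining the others — so server-5 < server-9. Contradiction.

inconsistent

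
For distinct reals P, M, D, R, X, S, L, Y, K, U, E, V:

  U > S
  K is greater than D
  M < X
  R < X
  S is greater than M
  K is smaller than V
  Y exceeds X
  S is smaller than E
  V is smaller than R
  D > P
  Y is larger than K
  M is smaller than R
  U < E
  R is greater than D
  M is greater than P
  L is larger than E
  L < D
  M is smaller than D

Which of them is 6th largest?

D

The consecutive relations fix a unique order: P < M < S < U < E < L < D < K < V < R < X < Y.
Counting 6 from the largest end gives D.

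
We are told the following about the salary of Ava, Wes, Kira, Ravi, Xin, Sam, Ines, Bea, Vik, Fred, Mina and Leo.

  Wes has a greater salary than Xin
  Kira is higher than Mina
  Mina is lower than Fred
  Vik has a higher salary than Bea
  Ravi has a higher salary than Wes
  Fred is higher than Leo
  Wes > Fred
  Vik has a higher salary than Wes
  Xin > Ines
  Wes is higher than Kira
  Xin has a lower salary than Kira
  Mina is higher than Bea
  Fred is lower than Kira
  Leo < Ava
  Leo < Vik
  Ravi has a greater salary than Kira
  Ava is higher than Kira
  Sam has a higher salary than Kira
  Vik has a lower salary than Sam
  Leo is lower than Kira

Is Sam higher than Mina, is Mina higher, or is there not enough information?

Sam

The relevant relations are Mina < Fred; Fred < Kira; Kira < Wes; Wes < Vik; Vik < Sam.
Chaining these gives Mina < Fred < Kira < Wes < Vik < Sam.
So Sam is higher.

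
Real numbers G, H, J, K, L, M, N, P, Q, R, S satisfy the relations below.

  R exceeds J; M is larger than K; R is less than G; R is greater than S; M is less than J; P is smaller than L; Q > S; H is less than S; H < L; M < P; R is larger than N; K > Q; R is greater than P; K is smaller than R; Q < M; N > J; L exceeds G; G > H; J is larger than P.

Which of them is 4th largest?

N

Piecing the relations together gives one ordering: H < S < Q < K < M < P < J < N < R < G < L.
The 4th largest is N.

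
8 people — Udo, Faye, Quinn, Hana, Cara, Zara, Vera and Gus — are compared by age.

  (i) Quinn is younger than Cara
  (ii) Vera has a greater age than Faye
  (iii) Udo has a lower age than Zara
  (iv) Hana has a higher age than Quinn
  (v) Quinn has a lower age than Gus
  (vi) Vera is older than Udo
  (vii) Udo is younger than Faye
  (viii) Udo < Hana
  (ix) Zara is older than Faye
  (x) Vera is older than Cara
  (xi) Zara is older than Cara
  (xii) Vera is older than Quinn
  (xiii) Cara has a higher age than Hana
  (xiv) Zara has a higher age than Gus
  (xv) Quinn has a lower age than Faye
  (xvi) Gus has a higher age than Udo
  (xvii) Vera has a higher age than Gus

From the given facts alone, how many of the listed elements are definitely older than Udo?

From Udo the given relations immediately reach Hana, Gus, Faye, Zara, Vera.
From those, Cara — 6 in total.
No other element is forced above Udo by the given relations, so the count is 6.

6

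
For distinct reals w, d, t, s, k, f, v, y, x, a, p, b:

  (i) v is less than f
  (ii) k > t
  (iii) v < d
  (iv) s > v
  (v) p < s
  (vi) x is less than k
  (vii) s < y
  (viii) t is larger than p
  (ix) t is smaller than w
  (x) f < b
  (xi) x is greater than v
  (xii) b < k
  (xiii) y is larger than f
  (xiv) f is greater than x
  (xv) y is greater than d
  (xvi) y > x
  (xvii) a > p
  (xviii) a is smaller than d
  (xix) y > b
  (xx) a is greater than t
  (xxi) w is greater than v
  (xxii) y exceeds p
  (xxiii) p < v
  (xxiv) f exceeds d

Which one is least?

v is not least since p < v; s is not least since p < s; t is not least since p < t; a is not least since t < a; d is not least since a < d; x is not least since v < x; f is not least since d < f; w is not least since v < w; b is not least since f < b; k is not least since t < k; y is not least since b < y.
Only p has nothing below it, so p is the least.

p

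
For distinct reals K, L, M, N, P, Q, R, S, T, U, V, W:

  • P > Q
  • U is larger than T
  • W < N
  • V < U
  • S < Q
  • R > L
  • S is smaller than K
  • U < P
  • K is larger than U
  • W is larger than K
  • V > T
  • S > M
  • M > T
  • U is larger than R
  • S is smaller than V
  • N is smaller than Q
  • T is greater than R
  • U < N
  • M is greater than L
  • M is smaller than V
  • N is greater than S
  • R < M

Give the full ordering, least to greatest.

L < R < T < M < S < V < U < K < W < N < Q < P

Nothing is placed below L, so it is least; from there L < R; R < T; T < M; M < S; S < V; V < U; U < K; K < W; W < N; N < Q; Q < P, each given directly.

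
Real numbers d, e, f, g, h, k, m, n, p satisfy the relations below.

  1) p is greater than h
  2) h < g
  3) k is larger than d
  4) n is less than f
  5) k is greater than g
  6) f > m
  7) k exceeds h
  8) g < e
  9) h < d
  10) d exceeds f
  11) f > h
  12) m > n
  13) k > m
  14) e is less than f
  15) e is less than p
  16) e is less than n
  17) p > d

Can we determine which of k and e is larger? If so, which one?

k

Chaining the given relations: e < n < m < f < d < k.
So k is larger.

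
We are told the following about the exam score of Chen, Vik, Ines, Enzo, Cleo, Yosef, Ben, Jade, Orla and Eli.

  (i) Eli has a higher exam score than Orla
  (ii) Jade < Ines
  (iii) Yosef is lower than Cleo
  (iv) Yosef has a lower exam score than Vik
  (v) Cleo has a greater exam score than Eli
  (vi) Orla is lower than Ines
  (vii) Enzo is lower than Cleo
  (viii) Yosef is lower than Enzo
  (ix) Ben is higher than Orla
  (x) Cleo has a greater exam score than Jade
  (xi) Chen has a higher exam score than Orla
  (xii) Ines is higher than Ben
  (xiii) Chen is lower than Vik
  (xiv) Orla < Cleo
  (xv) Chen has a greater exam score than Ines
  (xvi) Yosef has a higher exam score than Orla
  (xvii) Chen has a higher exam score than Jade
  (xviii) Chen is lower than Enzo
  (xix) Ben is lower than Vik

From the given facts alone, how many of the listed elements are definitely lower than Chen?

Directly below Chen: Orla, Jade, Ines.
One step further: Ben (4 so far).
Nothing else is reachable below Chen; 4 in all.

4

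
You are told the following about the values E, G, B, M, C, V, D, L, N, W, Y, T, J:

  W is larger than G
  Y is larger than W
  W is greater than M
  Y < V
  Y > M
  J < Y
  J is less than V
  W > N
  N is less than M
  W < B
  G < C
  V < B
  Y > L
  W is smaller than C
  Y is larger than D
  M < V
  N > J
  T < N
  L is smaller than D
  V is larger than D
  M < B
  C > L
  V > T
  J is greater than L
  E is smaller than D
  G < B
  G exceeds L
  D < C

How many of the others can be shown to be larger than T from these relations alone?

7

Directly above T: N, V.
One step further: M, W, B (5 so far).
One step further: C, Y (7 so far).
Nothing else is reachable above T; 7 in all.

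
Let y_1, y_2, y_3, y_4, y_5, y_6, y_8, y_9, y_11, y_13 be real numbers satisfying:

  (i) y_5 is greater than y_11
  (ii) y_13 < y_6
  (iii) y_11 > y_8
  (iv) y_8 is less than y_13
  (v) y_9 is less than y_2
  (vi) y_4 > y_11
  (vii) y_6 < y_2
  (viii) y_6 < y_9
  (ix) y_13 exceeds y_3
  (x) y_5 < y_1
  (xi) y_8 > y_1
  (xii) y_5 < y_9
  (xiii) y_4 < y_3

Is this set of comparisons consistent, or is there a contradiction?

Chaining the given relations yields y_5 < y_1 < y_8 < y_11, so y_5 < y_11. But one relation states y_11 < y_5. These cannot both hold.

inconsistent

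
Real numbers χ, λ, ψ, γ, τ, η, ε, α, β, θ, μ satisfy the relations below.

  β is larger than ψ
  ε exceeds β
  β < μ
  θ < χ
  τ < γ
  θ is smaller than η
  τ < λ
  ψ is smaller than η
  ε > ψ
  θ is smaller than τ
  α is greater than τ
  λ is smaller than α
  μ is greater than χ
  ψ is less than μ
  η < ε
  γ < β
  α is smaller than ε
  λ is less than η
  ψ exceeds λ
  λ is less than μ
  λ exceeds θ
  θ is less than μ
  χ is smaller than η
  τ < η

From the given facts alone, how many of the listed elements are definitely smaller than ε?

9

From ε the given relations immediately reach ψ, α, β, η.
From those, θ, τ, χ, γ, λ — 9 in total.
Nothing else is reachable below ε; 9 in all.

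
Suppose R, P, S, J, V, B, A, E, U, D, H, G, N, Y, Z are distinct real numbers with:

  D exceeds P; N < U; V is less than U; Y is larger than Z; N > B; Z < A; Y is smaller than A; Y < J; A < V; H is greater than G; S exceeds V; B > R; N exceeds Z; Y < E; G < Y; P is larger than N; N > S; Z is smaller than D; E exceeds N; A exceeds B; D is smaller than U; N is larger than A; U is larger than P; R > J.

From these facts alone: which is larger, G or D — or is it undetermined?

D

G < Y and Y < J give G < J.
Then J < R extends the chain to R.
Then R < B extends the chain to B.
With B < A: G < Y < J < R < B < A.
Then A < V extends the chain to V.
Then V < S extends the chain to S.
Then S < N extends the chain to N.
With N < P: G < Y < J < R < B < A < V < S < N < P.
Then P < D extends the chain to D.
So D is larger.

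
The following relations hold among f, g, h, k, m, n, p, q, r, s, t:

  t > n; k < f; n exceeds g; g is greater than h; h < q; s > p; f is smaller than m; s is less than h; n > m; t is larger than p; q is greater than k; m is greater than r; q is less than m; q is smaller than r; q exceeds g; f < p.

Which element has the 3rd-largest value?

Piecing the relations together gives one ordering: k < f < p < s < h < g < q < r < m < n < t.
The 3rd largest is m.

m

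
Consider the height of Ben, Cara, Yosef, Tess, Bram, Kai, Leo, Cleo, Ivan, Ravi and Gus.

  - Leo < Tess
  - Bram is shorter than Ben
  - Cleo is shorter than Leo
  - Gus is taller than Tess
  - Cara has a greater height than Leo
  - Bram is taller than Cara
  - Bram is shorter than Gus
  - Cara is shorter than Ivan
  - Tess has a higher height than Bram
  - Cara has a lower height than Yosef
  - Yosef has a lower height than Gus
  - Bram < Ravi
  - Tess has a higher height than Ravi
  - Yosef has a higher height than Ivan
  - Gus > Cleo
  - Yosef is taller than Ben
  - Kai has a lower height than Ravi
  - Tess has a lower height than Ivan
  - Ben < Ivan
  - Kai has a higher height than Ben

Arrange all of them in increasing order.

Each adjacent pair is fixed by a given relation: Cleo < Leo; Leo < Cara; Cara < Bram; Bram < Ben; Ben < Kai; Kai < Ravi; Ravi < Tess; Tess < Ivan; Ivan < Yosef; Yosef < Gus. Chaining them end to end gives the full order.

Cleo < Leo < Cara < Bram < Ben < Kai < Ravi < Tess < Ivan < Yosef < Gus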